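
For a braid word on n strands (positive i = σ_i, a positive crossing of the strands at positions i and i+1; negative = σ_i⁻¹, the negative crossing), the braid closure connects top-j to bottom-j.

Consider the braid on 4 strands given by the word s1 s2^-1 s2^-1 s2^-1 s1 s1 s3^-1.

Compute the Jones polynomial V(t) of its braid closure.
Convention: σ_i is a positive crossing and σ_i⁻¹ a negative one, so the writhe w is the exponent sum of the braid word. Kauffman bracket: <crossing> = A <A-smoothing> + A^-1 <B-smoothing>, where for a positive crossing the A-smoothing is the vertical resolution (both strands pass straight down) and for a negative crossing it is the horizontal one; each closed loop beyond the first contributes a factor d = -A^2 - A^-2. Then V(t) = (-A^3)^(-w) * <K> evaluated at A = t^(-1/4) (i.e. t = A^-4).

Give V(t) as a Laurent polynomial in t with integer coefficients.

-t^3 + t^2 - t + 3 - t^-1 + t^-2 - t^-3

Derivation:
The presented braid s1 s2^-1 s2^-1 s2^-1 s1 s1 s3^-1 on 4 strands reduces by inverse Markov moves (closure unchanged at each step):
  Destabilize: the word has the form β·s3^-1 where s3^-1 occurs only as the final letter (β ∈ B_3); drop it and the last strand → 3 strands.
Reduced to β = s1 s2^-1 s2^-1 s2^-1 s1 s1 on 3 strands, 6 crossings.
Compute on β:
Braid: s1 s2^-1 s2^-1 s2^-1 s1 s1 on 3 strands, 6 crossings.
Writhe w = (#positive) - (#negative) = 3 - 3 = 0.
Enumerate smoothing states for the bracket polynomial. There are 2^6 = 64 states.
For each crossing: s=0 is the vertical smoothing, s=1 horizontal. Crossing k contributes A^(sign_k * (1 - 2*s_k)); loop factor d = -A^2 - A^-2.
Tabulate the states by total A-exponent and number of loops L (A-exp: L × count):
  A^6: L=4 ×1
  A^4: L=3 ×6
  A^2: L=2 ×12, L=4 ×3
  A^0: L=1 ×9, L=3 ×10, L=5 ×1
  A^-2: L=2 ×12, L=4 ×3
  A^-4: L=3 ×6
  A^-6: L=4 ×1
Each group contributes A^e * Σ count * d^(L-1):
Powers of d = -A^2 - A^-2: d^2 = A^4 + 2 + A^-4; d^3 = -A^6 - 3*A^2 - 3*A^-2 - A^-6; d^4 = A^8 + 4*A^4 + 6 + 4*A^-4 + A^-8.
  A^6 * (d^3) = -A^12 - 3*A^8 - 3*A^4 - 1
  A^4 * (6*d^2) = 6*A^8 + 12*A^4 + 6
  A^2 * (12*d + 3*d^3) = -3*A^8 - 21*A^4 - 21 - 3*A^-4
  A^0 * (9 + 10*d^2 + d^4) = A^8 + 14*A^4 + 35 + 14*A^-4 + A^-8
  A^-2 * (12*d + 3*d^3) = -3*A^4 - 21 - 21*A^-4 - 3*A^-8
  A^-4 * (6*d^2) = 6 + 12*A^-4 + 6*A^-8
  A^-6 * (d^3) = -1 - 3*A^-4 - 3*A^-8 - A^-12
Summing the groups: <K> = -A^12 + A^8 - A^4 + 3 - A^-4 + A^-8 - A^-12
Normalise by the writhe: (-A^3)^(-w) = (-A^3)^(0) = 1, so f(A) = 1 * <K> = -A^12 + A^8 - A^4 + 3 - A^-4 + A^-8 - A^-12.
Substitute A = t^(-1/4), i.e. A^e → t^(-e/4): V(t) = -t^3 + t^2 - t + 3 - t^-1 + t^-2 - t^-3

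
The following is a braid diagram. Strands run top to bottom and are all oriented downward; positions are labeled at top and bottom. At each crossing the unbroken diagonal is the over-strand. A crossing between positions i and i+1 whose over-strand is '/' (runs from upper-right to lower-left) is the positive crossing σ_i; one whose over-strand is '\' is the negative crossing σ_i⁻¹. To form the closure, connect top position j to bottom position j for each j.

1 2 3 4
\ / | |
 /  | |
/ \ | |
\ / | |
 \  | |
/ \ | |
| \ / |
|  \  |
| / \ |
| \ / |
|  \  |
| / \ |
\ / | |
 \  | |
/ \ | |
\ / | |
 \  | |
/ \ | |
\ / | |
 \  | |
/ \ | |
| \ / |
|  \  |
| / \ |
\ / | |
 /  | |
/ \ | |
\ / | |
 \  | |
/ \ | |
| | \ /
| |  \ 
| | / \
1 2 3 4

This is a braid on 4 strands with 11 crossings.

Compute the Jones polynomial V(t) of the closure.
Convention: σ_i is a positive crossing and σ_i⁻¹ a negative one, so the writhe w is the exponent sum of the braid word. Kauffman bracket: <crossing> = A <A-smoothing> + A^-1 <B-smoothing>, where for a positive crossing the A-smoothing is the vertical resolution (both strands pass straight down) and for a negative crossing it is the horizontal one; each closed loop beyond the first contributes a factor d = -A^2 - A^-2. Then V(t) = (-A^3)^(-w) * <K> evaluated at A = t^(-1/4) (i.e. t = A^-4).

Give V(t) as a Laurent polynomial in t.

t^-2 + 2*t^-4 - 2*t^-5 + t^-6 - 2*t^-7 + t^-8

Derivation:
Reading the diagram top to bottom ('/'-over between positions i,i+1 = s_i, '\'-over = s_i^-1): braid word = s1 s1^-1 s2^-1 s2^-1 s1^-1 s1^-1 s1^-1 s2^-1 s1 s1^-1 s3^-1.
The presented braid s1 s1^-1 s2^-1 s2^-1 s1^-1 s1^-1 s1^-1 s2^-1 s1 s1^-1 s3^-1 on 4 strands reduces by inverse Markov moves (closure unchanged at each step):
  Destabilize: the word has the form β·s3^-1 where s3^-1 occurs only as the final letter (β ∈ B_3); drop it and the last strand → 3 strands.
  Deconjugate: the word is γ·β·γ⁻¹ with γ = s1 (prefix) and γ⁻¹ = s1^-1 (suffix); strip both.
  Deconjugate: the word is γ·β·γ⁻¹ with γ = s1^-1 (prefix) and γ⁻¹ = s1 (suffix); strip both.
Reduced to β = s2^-1 s2^-1 s1^-1 s1^-1 s1^-1 s2^-1 on 3 strands, 6 crossings.
Compute on β:
Braid: s2^-1 s2^-1 s1^-1 s1^-1 s1^-1 s2^-1 on 3 strands, 6 crossings.
Writhe w = (#positive) - (#negative) = 0 - 6 = -6.
Computing the Kauffman bracket via state sum. There are 2^6 = 64 states.
Smooth each crossing (0=||, 1=⌣⌢); contribution A^(Σ sign_k(1-2s_k)) * d^(L-1).
Tabulate the states by total A-exponent and number of loops L (A-exp: L × count):
  A^6: L=5 ×1
  A^4: L=4 ×6
  A^2: L=3 ×15
  A^0: L=2 ×18, L=4 ×2
  A^-2: L=1 ×9, L=3 ×6
  A^-4: L=2 ×6
  A^-6: L=3 ×1
Each group contributes A^e * Σ count * d^(L-1):
Powers of d = -A^2 - A^-2: d^2 = A^4 + 2 + A^-4; d^3 = -A^6 - 3*A^2 - 3*A^-2 - A^-6; d^4 = A^8 + 4*A^4 + 6 + 4*A^-4 + A^-8.
  A^6 * (d^4) = A^14 + 4*A^10 + 6*A^6 + 4*A^2 + A^-2
  A^4 * (6*d^3) = -6*A^10 - 18*A^6 - 18*A^2 - 6*A^-2
  A^2 * (15*d^2) = 15*A^6 + 30*A^2 + 15*A^-2
  A^0 * (18*d + 2*d^3) = -2*A^6 - 24*A^2 - 24*A^-2 - 2*A^-6
  A^-2 * (9 + 6*d^2) = 6*A^2 + 21*A^-2 + 6*A^-6
  A^-4 * (6*d) = -6*A^-2 - 6*A^-6
  A^-6 * (d^2) = A^-2 + 2*A^-6 + A^-10
Summing the groups: <K> = A^14 - 2*A^10 + A^6 - 2*A^2 + 2*A^-2 + A^-10
Normalise by the writhe: (-A^3)^(-w) = (-A^3)^(6) = A^18, so f(A) = A^18 * <K> = A^32 - 2*A^28 + A^24 - 2*A^20 + 2*A^16 + A^8.
Substitute A = t^(-1/4), i.e. A^e → t^(-e/4): V(t) = t^-2 + 2*t^-4 - 2*t^-5 + t^-6 - 2*t^-7 + t^-8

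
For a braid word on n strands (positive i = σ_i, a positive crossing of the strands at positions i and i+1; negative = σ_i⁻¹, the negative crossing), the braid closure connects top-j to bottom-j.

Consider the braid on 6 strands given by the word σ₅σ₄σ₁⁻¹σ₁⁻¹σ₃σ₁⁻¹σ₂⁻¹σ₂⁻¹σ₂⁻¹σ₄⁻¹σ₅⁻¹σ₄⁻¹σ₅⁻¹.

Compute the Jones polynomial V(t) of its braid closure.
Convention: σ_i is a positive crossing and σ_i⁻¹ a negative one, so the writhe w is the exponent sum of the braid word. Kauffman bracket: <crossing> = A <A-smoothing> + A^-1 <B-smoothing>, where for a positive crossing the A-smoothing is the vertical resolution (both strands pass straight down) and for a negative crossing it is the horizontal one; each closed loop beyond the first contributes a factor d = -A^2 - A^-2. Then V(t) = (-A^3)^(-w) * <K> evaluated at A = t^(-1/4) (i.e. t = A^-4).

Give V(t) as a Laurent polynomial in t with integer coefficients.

t^-2 + 2*t^-4 - 2*t^-5 + t^-6 - 2*t^-7 + t^-8

Derivation:
The presented braid s5 s4 s1^-1 s1^-1 s3 s1^-1 s2^-1 s2^-1 s2^-1 s4^-1 s5^-1 s4^-1 s5^-1 on 6 strands reduces by inverse Markov moves (closure unchanged at each step):
  Deconjugate: the word is γ·β·γ⁻¹ with γ = s5 s4 (prefix) and γ⁻¹ = s4^-1 s5^-1 (suffix); strip both.
  Destabilize: the word has the form β·s5^-1 where s5^-1 occurs only as the final letter (β ∈ B_5); drop it and the last strand → 5 strands.
  Destabilize: the word has the form β·s4^-1 where s4^-1 occurs only as the final letter (β ∈ B_4); drop it and the last strand → 4 strands.
Reduced to β = s1^-1 s1^-1 s3 s1^-1 s2^-1 s2^-1 s2^-1 on 4 strands, 7 crossings.
Compute on β:
Braid: s1^-1 s1^-1 s3 s1^-1 s2^-1 s2^-1 s2^-1 on 4 strands, 7 crossings.
Writhe w = (#positive) - (#negative) = 1 - 6 = -5.
Enumerate smoothing states for the bracket polynomial. There are 2^7 = 128 states.
For each crossing: s=0 is the vertical smoothing, s=1 horizontal. Crossing k contributes A^(sign_k * (1 - 2*s_k)); loop factor d = -A^2 - A^-2.
Tabulate the states by total A-exponent and number of loops L (A-exp: L × count):
  A^7: L=6 ×1
  A^5: L=5 ×7
  A^3: L=4 ×21
  A^1: L=3 ×33, L=5 ×2
  A^-1: L=2 ×27, L=4 ×8
  A^-3: L=1 ×9, L=3 ×12
  A^-5: L=2 ×6, L=4 ×1
  A^-7: L=3 ×1
Each group contributes A^e * Σ count * d^(L-1):
Powers of d = -A^2 - A^-2: d^2 = A^4 + 2 + A^-4; d^3 = -A^6 - 3*A^2 - 3*A^-2 - A^-6; d^4 = A^8 + 4*A^4 + 6 + 4*A^-4 + A^-8; d^5 = -A^10 - 5*A^6 - 10*A^2 - 10*A^-2 - 5*A^-6 - A^-10.
  A^7 * (d^5) = -A^17 - 5*A^13 - 10*A^9 - 10*A^5 - 5*A - A^-3
  A^5 * (7*d^4) = 7*A^13 + 28*A^9 + 42*A^5 + 28*A + 7*A^-3
  A^3 * (21*d^3) = -21*A^9 - 63*A^5 - 63*A - 21*A^-3
  A^1 * (33*d^2 + 2*d^4) = 2*A^9 + 41*A^5 + 78*A + 41*A^-3 + 2*A^-7
  A^-1 * (27*d + 8*d^3) = -8*A^5 - 51*A - 51*A^-3 - 8*A^-7
  A^-3 * (9 + 12*d^2) = 12*A + 33*A^-3 + 12*A^-7
  A^-5 * (6*d + d^3) = -A - 9*A^-3 - 9*A^-7 - A^-11
  A^-7 * (d^2) = A^-3 + 2*A^-7 + A^-11
Summing the groups: <K> = -A^17 + 2*A^13 - A^9 + 2*A^5 - 2*A - A^-7
Normalise by the writhe: (-A^3)^(-w) = (-A^3)^(5) = -A^15, so f(A) = -A^15 * <K> = A^32 - 2*A^28 + A^24 - 2*A^20 + 2*A^16 + A^8.
Substitute A = t^(-1/4), i.e. A^e → t^(-e/4): V(t) = t^-2 + 2*t^-4 - 2*t^-5 + t^-6 - 2*t^-7 + t^-8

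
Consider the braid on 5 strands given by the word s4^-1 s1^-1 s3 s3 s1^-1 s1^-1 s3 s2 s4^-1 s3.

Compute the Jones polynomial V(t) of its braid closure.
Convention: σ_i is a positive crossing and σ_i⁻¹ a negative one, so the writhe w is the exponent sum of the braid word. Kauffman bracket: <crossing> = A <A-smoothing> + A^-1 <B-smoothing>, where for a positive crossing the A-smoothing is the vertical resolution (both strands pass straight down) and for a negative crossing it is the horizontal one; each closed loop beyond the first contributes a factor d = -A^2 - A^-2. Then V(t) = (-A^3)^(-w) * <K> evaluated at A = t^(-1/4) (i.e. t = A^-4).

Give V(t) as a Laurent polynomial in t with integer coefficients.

t^4 - 2*t^3 + 3*t^2 - 5*t + 6 - 5*t^-1 + 5*t^-2 - 3*t^-3 + 2*t^-4 - t^-5

Derivation:
Braid: s4^-1 s1^-1 s3 s3 s1^-1 s1^-1 s3 s2 s4^-1 s3 on 5 strands, 10 crossings.
Writhe w = (#positive) - (#negative) = 5 - 5 = 0.
State-sum expansion of <K>. There are 2^10 = 1024 states.
For each crossing: s=0 is the vertical smoothing, s=1 horizontal. Crossing k contributes A^(sign_k * (1 - 2*s_k)); loop factor d = -A^2 - A^-2.
Tabulate the states by total A-exponent and number of loops L (A-exp: L × count):
  A^10: L=6 ×1
  A^8: L=5 ×10
  A^6: L=4 ×41, L=6 ×4
  A^4: L=3 ×83, L=5 ×36, L=7 ×1
  A^2: L=2 ×84, L=4 ×107, L=6 ×19
  A^0: L=1 ×33, L=3 ×143, L=5 ×70, L=7 ×6
  A^-2: L=2 ×68, L=4 ×116, L=6 ×25, L=8 ×1
  A^-4: L=3 ×64, L=5 ×52, L=7 ×4
  A^-6: L=4 ×33, L=6 ×12
  A^-8: L=5 ×9, L=7 ×1
  A^-10: L=6 ×1
Each group contributes A^e * Σ count * d^(L-1):
Powers of d = -A^2 - A^-2: d^2 = A^4 + 2 + A^-4; d^3 = -A^6 - 3*A^2 - 3*A^-2 - A^-6; d^4 = A^8 + 4*A^4 + 6 + 4*A^-4 + A^-8; d^5 = -A^10 - 5*A^6 - 10*A^2 - 10*A^-2 - 5*A^-6 - A^-10; d^6 = A^12 + 6*A^8 + 15*A^4 + 20 + 15*A^-4 + 6*A^-8 + A^-12; d^7 = -A^14 - 7*A^10 - 21*A^6 - 35*A^2 - 35*A^-2 - 21*A^-6 - 7*A^-10 - A^-14.
  A^10 * (d^5) = -A^20 - 5*A^16 - 10*A^12 - 10*A^8 - 5*A^4 - 1
  A^8 * (10*d^4) = 10*A^16 + 40*A^12 + 60*A^8 + 40*A^4 + 10
  A^6 * (41*d^3 + 4*d^5) = -4*A^16 - 61*A^12 - 163*A^8 - 163*A^4 - 61 - 4*A^-4
  A^4 * (83*d^2 + 36*d^4 + d^6) = A^16 + 42*A^12 + 242*A^8 + 402*A^4 + 242 + 42*A^-4 + A^-8
  A^2 * (84*d + 107*d^3 + 19*d^5) = -19*A^12 - 202*A^8 - 595*A^4 - 595 - 202*A^-4 - 19*A^-8
  A^0 * (33 + 143*d^2 + 70*d^4 + 6*d^6) = 6*A^12 + 106*A^8 + 513*A^4 + 859 + 513*A^-4 + 106*A^-8 + 6*A^-12
  A^-2 * (68*d + 116*d^3 + 25*d^5 + d^7) = -A^12 - 32*A^8 - 262*A^4 - 701 - 701*A^-4 - 262*A^-8 - 32*A^-12 - A^-16
  A^-4 * (64*d^2 + 52*d^4 + 4*d^6) = 4*A^8 + 76*A^4 + 332 + 520*A^-4 + 332*A^-8 + 76*A^-12 + 4*A^-16
  A^-6 * (33*d^3 + 12*d^5) = -12*A^4 - 93 - 219*A^-4 - 219*A^-8 - 93*A^-12 - 12*A^-16
  A^-8 * (9*d^4 + d^6) = A^4 + 15 + 51*A^-4 + 74*A^-8 + 51*A^-12 + 15*A^-16 + A^-20
  A^-10 * (d^5) = -1 - 5*A^-4 - 10*A^-8 - 10*A^-12 - 5*A^-16 - A^-20
Summing the groups: <K> = -A^20 + 2*A^16 - 3*A^12 + 5*A^8 - 5*A^4 + 6 - 5*A^-4 + 3*A^-8 - 2*A^-12 + A^-16
Normalise by the writhe: (-A^3)^(-w) = (-A^3)^(0) = 1, so f(A) = 1 * <K> = -A^20 + 2*A^16 - 3*A^12 + 5*A^8 - 5*A^4 + 6 - 5*A^-4 + 3*A^-8 - 2*A^-12 + A^-16.
Substitute A = t^(-1/4), i.e. A^e → t^(-e/4): V(t) = t^4 - 2*t^3 + 3*t^2 - 5*t + 6 - 5*t^-1 + 5*t^-2 - 3*t^-3 + 2*t^-4 - t^-5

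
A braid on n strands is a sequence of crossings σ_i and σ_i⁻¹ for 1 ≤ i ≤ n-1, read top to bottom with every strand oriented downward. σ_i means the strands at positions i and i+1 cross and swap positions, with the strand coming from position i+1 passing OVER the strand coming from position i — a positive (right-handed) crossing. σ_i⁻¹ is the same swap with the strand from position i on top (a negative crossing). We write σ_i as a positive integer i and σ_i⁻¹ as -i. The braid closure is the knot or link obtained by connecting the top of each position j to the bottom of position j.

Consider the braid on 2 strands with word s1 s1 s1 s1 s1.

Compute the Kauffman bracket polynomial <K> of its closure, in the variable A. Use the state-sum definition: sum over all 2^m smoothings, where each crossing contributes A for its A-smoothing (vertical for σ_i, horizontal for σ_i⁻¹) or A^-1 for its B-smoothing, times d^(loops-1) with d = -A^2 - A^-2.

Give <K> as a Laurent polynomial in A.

Braid: s1 s1 s1 s1 s1 on 2 strands, 5 crossings.
Writhe w = (#positive) - (#negative) = 5 - 0 = 5.
Computing the Kauffman bracket via state sum. There are 2^5 = 32 states.
Each crossing splits two ways (0=vertical, 1=horizontal). The state's weight is A^(#A-smoothings - #B-smoothings) * d^(loops - 1).
  state 00000: A-exp=+5, loops=2, term = A^5 * d^1
  state 00001: A-exp=+3, loops=1, term = A^3 * d^0
  state 00010: A-exp=+3, loops=1, term = A^3 * d^0
  state 00011: A-exp=+1, loops=2, term = A^1 * d^1
  state 00100: A-exp=+3, loops=1, term = A^3 * d^0
  state 00101: A-exp=+1, loops=2, term = A^1 * d^1
  state 00110: A-exp=+1, loops=2, term = A^1 * d^1
  state 00111: A-exp=-1, loops=3, term = A^-1 * d^2
  state 01000: A-exp=+3, loops=1, term = A^3 * d^0
  state 01001: A-exp=+1, loops=2, term = A^1 * d^1
  state 01010: A-exp=+1, loops=2, term = A^1 * d^1
  state 01011: A-exp=-1, loops=3, term = A^-1 * d^2
  state 01100: A-exp=+1, loops=2, term = A^1 * d^1
  state 01101: A-exp=-1, loops=3, term = A^-1 * d^2
  state 01110: A-exp=-1, loops=3, term = A^-1 * d^2
  state 01111: A-exp=-3, loops=4, term = A^-3 * d^3
  state 10000: A-exp=+3, loops=1, term = A^3 * d^0
  state 10001: A-exp=+1, loops=2, term = A^1 * d^1
  state 10010: A-exp=+1, loops=2, term = A^1 * d^1
  state 10011: A-exp=-1, loops=3, term = A^-1 * d^2
  state 10100: A-exp=+1, loops=2, term = A^1 * d^1
  state 10101: A-exp=-1, loops=3, term = A^-1 * d^2
  state 10110: A-exp=-1, loops=3, term = A^-1 * d^2
  state 10111: A-exp=-3, loops=4, term = A^-3 * d^3
  state 11000: A-exp=+1, loops=2, term = A^1 * d^1
  state 11001: A-exp=-1, loops=3, term = A^-1 * d^2
  state 11010: A-exp=-1, loops=3, term = A^-1 * d^2
  state 11011: A-exp=-3, loops=4, term = A^-3 * d^3
  state 11100: A-exp=-1, loops=3, term = A^-1 * d^2
  state 11101: A-exp=-3, loops=4, term = A^-3 * d^3
  state 11110: A-exp=-3, loops=4, term = A^-3 * d^3
  state 11111: A-exp=-5, loops=5, term = A^-5 * d^4
Collect the terms by A-exponent (count of states per loop number):
Powers of d = -A^2 - A^-2: d^2 = A^4 + 2 + A^-4; d^3 = -A^6 - 3*A^2 - 3*A^-2 - A^-6; d^4 = A^8 + 4*A^4 + 6 + 4*A^-4 + A^-8.
  A^5 * (d) = -A^7 - A^3
  A^3 * (5) = 5*A^3
  A^1 * (10*d) = -10*A^3 - 10*A^-1
  A^-1 * (10*d^2) = 10*A^3 + 20*A^-1 + 10*A^-5
  A^-3 * (5*d^3) = -5*A^3 - 15*A^-1 - 15*A^-5 - 5*A^-9
  A^-5 * (d^4) = A^3 + 4*A^-1 + 6*A^-5 + 4*A^-9 + A^-13
Summing the groups: <K> = -A^7 - A^-1 + A^-5 - A^-9 + A^-13

Answer: -A^7 - A^-1 + A^-5 - A^-9 + A^-13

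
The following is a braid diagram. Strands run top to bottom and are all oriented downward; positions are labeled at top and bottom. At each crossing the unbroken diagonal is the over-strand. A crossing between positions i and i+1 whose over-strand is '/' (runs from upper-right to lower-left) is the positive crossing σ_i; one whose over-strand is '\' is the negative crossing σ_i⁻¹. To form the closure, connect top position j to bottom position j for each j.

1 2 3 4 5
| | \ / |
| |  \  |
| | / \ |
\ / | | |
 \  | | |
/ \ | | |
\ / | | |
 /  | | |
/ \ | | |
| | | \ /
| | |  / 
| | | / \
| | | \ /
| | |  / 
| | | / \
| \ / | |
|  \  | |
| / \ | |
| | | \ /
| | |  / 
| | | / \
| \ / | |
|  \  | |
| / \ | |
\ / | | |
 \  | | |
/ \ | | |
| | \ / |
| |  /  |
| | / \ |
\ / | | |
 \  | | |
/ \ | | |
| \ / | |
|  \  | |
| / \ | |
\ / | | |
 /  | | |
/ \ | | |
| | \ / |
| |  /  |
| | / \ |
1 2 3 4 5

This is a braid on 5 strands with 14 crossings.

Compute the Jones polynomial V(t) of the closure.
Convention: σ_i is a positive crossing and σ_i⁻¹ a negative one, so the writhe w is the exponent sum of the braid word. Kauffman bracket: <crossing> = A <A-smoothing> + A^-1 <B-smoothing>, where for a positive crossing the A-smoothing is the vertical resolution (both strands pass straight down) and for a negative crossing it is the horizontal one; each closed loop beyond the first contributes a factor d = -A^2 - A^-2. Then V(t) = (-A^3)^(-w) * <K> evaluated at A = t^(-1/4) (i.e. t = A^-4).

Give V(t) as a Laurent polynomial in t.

Reading the diagram top to bottom ('/'-over between positions i,i+1 = s_i, '\'-over = s_i^-1): braid word = s3^-1 s1^-1 s1 s4 s4 s2^-1 s4 s2^-1 s1^-1 s3 s1^-1 s2^-1 s1 s3.
The presented braid s3^-1 s1^-1 s1 s4 s4 s2^-1 s4 s2^-1 s1^-1 s3 s1^-1 s2^-1 s1 s3 on 5 strands reduces by inverse Markov moves (closure unchanged at each step):
  Deconjugate: the word is γ·β·γ⁻¹ with γ = s3^-1 s1^-1 (prefix) and γ⁻¹ = s1 s3 (suffix); strip both.
Reduced to β = s1 s4 s4 s2^-1 s4 s2^-1 s1^-1 s3 s1^-1 s2^-1 on 5 strands, 10 crossings.
Compute on β:
Braid: s1 s4 s4 s2^-1 s4 s2^-1 s1^-1 s3 s1^-1 s2^-1 on 5 strands, 10 crossings.
Writhe w = (#positive) - (#negative) = 5 - 5 = 0.
Computing the Kauffman bracket via state sum. There are 2^10 = 1024 states.
For each crossing: s=0 is the vertical smoothing, s=1 horizontal. Crossing k contributes A^(sign_k * (1 - 2*s_k)); loop factor d = -A^2 - A^-2.
Tabulate the states by total A-exponent and number of loops L (A-exp: L × count):
  A^10: L=6 ×1
  A^8: L=5 ×10
  A^6: L=4 ×40, L=6 ×5
  A^4: L=3 ×80, L=5 ×39, L=7 ×1
  A^2: L=2 ×79, L=4 ×117, L=6 ×14
  A^0: L=1 ×30, L=3 ×158, L=5 ×62, L=7 ×2
  A^-2: L=2 ×84, L=4 ×111, L=6 ×15
  A^-4: L=1 ×9, L=3 ×74, L=5 ×36, L=7 ×1
  A^-6: L=2 ×12, L=4 ×29, L=6 ×4
  A^-8: L=3 ×6, L=5 ×4
  A^-10: L=4 ×1
Each group contributes A^e * Σ count * d^(L-1):
Powers of d = -A^2 - A^-2: d^2 = A^4 + 2 + A^-4; d^3 = -A^6 - 3*A^2 - 3*A^-2 - A^-6; d^4 = A^8 + 4*A^4 + 6 + 4*A^-4 + A^-8; d^5 = -A^10 - 5*A^6 - 10*A^2 - 10*A^-2 - 5*A^-6 - A^-10; d^6 = A^12 + 6*A^8 + 15*A^4 + 20 + 15*A^-4 + 6*A^-8 + A^-12.
  A^10 * (d^5) = -A^20 - 5*A^16 - 10*A^12 - 10*A^8 - 5*A^4 - 1
  A^8 * (10*d^4) = 10*A^16 + 40*A^12 + 60*A^8 + 40*A^4 + 10
  A^6 * (40*d^3 + 5*d^5) = -5*A^16 - 65*A^12 - 170*A^8 - 170*A^4 - 65 - 5*A^-4
  A^4 * (80*d^2 + 39*d^4 + d^6) = A^16 + 45*A^12 + 251*A^8 + 414*A^4 + 251 + 45*A^-4 + A^-8
  A^2 * (79*d + 117*d^3 + 14*d^5) = -14*A^12 - 187*A^8 - 570*A^4 - 570 - 187*A^-4 - 14*A^-8
  A^0 * (30 + 158*d^2 + 62*d^4 + 2*d^6) = 2*A^12 + 74*A^8 + 436*A^4 + 758 + 436*A^-4 + 74*A^-8 + 2*A^-12
  A^-2 * (84*d + 111*d^3 + 15*d^5) = -15*A^8 - 186*A^4 - 567 - 567*A^-4 - 186*A^-8 - 15*A^-12
  A^-4 * (9 + 74*d^2 + 36*d^4 + d^6) = A^8 + 42*A^4 + 233 + 393*A^-4 + 233*A^-8 + 42*A^-12 + A^-16
  A^-6 * (12*d + 29*d^3 + 4*d^5) = -4*A^4 - 49 - 139*A^-4 - 139*A^-8 - 49*A^-12 - 4*A^-16
  A^-8 * (6*d^2 + 4*d^4) = 4 + 22*A^-4 + 36*A^-8 + 22*A^-12 + 4*A^-16
  A^-10 * (d^3) = -A^-4 - 3*A^-8 - 3*A^-12 - A^-16
Summing the groups: <K> = -A^20 + A^16 - 2*A^12 + 4*A^8 - 3*A^4 + 4 - 3*A^-4 + 2*A^-8 - A^-12
Normalise by the writhe: (-A^3)^(-w) = (-A^3)^(0) = 1, so f(A) = 1 * <K> = -A^20 + A^16 - 2*A^12 + 4*A^8 - 3*A^4 + 4 - 3*A^-4 + 2*A^-8 - A^-12.
Substitute A = t^(-1/4), i.e. A^e → t^(-e/4): V(t) = -t^3 + 2*t^2 - 3*t + 4 - 3*t^-1 + 4*t^-2 - 2*t^-3 + t^-4 - t^-5

Answer: -t^3 + 2*t^2 - 3*t + 4 - 3*t^-1 + 4*t^-2 - 2*t^-3 + t^-4 - t^-5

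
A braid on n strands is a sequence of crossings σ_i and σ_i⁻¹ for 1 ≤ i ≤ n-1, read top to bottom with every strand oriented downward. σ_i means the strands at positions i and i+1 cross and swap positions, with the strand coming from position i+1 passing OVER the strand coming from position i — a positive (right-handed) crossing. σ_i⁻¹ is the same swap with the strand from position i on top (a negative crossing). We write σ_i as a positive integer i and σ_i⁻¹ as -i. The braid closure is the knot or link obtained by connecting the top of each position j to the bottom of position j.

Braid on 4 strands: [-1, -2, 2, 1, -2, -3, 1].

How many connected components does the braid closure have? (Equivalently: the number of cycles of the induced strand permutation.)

Track the strand permutation on 4 strands, starting from identity.
  step 1: s1^-1 swaps positions 1,2 -> [2 1 3 4]
  step 2: s2^-1 swaps positions 2,3 -> [2 3 1 4]
  step 3: s2 swaps positions 2,3 -> [2 1 3 4]
  step 4: s1 swaps positions 1,2 -> [1 2 3 4]
  step 5: s2^-1 swaps positions 2,3 -> [1 3 2 4]
  step 6: s3^-1 swaps positions 3,4 -> [1 3 4 2]
  step 7: s1 swaps positions 1,2 -> [3 1 4 2]
Final permutation (position -> original strand): [3 1 4 2]
Closure components = cycle count of this permutation = 1.

Answer: 1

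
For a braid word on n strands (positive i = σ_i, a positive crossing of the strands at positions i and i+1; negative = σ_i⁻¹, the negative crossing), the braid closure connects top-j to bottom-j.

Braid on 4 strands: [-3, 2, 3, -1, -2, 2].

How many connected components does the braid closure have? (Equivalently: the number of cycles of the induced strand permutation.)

2

Derivation:
Track the strand permutation on 4 strands, starting from identity.
  step 1: s3^-1 swaps positions 3,4 -> [1 2 4 3]
  step 2: s2 swaps positions 2,3 -> [1 4 2 3]
  step 3: s3 swaps positions 3,4 -> [1 4 3 2]
  step 4: s1^-1 swaps positions 1,2 -> [4 1 3 2]
  step 5: s2^-1 swaps positions 2,3 -> [4 3 1 2]
  step 6: s2 swaps positions 2,3 -> [4 1 3 2]
Final permutation (position -> original strand): [4 1 3 2]
Closure components = cycle count of this permutation = 2.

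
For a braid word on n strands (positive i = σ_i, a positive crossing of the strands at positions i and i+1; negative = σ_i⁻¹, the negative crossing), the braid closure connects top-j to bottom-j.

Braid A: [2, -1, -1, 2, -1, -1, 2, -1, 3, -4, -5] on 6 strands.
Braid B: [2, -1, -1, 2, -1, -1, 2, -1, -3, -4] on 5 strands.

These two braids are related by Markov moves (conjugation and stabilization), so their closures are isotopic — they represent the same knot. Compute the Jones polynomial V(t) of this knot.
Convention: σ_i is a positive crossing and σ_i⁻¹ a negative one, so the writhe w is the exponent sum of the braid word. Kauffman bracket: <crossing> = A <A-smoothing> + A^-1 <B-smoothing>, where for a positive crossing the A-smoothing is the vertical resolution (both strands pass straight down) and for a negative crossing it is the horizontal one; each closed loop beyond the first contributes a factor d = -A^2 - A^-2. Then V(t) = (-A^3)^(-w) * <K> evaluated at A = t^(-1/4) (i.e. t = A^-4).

-t^2 + 3*t - 4 + 6*t^-1 - 6*t^-2 + 6*t^-3 - 5*t^-4 + 3*t^-5 - t^-6

Derivation:
Markov-equivalent braids have isotopic closures, hence identical knot invariants. Strip the Markov moves from each word to reach a common short braid β, then compute V(t) once on β.
Braid A: s2 s1^-1 s1^-1 s2 s1^-1 s1^-1 s2 s1^-1 s3 s4^-1 s5^-1 on 6 strands reduces by inverse Markov moves (closure unchanged at each step):
  Destabilize: the word has the form β·s5^-1 where s5^-1 occurs only as the final letter (β ∈ B_5); drop it and the last strand → 5 strands.
  Destabilize: the word has the form β·s4^-1 where s4^-1 occurs only as the final letter (β ∈ B_4); drop it and the last strand → 4 strands.
  Destabilize: the word has the form β·s3 where s3 occurs only as the final letter (β ∈ B_3); drop it and the last strand → 3 strands.
Reduced to β = s2 s1^-1 s1^-1 s2 s1^-1 s1^-1 s2 s1^-1 on 3 strands, 8 crossings.
Braid B: s2 s1^-1 s1^-1 s2 s1^-1 s1^-1 s2 s1^-1 s3^-1 s4^-1 on 5 strands reduces by inverse Markov moves (closure unchanged at each step):
  Destabilize: the word has the form β·s4^-1 where s4^-1 occurs only as the final letter (β ∈ B_4); drop it and the last strand → 4 strands.
  Destabilize: the word has the form β·s3^-1 where s3^-1 occurs only as the final letter (β ∈ B_3); drop it and the last strand → 3 strands.
Reduced to β = s2 s1^-1 s1^-1 s2 s1^-1 s1^-1 s2 s1^-1 on 3 strands, 8 crossings.
Both give the same β = s2 s1^-1 s1^-1 s2 s1^-1 s1^-1 s2 s1^-1 on 3 strands, so one state sum suffices:
Braid: s2 s1^-1 s1^-1 s2 s1^-1 s1^-1 s2 s1^-1 on 3 strands, 8 crossings.
Writhe w = (#positive) - (#negative) = 3 - 5 = -2.
Enumerate smoothing states for the bracket polynomial. There are 2^8 = 256 states.
Each crossing splits two ways (0=vertical, 1=horizontal). The state's weight is A^(#A-smoothings - #B-smoothings) * d^(loops - 1).
Tabulate the states by total A-exponent and number of loops L (A-exp: L × count):
  A^8: L=6 ×1
  A^6: L=5 ×8
  A^4: L=4 ×28
  A^2: L=3 ×55, L=5 ×1
  A^0: L=2 ×63, L=4 ×7
  A^-2: L=1 ×35, L=3 ×21
  A^-4: L=2 ×26, L=4 ×2
  A^-6: L=3 ×8
  A^-8: L=4 ×1
Each group contributes A^e * Σ count * d^(L-1):
Powers of d = -A^2 - A^-2: d^2 = A^4 + 2 + A^-4; d^3 = -A^6 - 3*A^2 - 3*A^-2 - A^-6; d^4 = A^8 + 4*A^4 + 6 + 4*A^-4 + A^-8; d^5 = -A^10 - 5*A^6 - 10*A^2 - 10*A^-2 - 5*A^-6 - A^-10.
  A^8 * (d^5) = -A^18 - 5*A^14 - 10*A^10 - 10*A^6 - 5*A^2 - A^-2
  A^6 * (8*d^4) = 8*A^14 + 32*A^10 + 48*A^6 + 32*A^2 + 8*A^-2
  A^4 * (28*d^3) = -28*A^10 - 84*A^6 - 84*A^2 - 28*A^-2
  A^2 * (55*d^2 + d^4) = A^10 + 59*A^6 + 116*A^2 + 59*A^-2 + A^-6
  A^0 * (63*d + 7*d^3) = -7*A^6 - 84*A^2 - 84*A^-2 - 7*A^-6
  A^-2 * (35 + 21*d^2) = 21*A^2 + 77*A^-2 + 21*A^-6
  A^-4 * (26*d + 2*d^3) = -2*A^2 - 32*A^-2 - 32*A^-6 - 2*A^-10
  A^-6 * (8*d^2) = 8*A^-2 + 16*A^-6 + 8*A^-10
  A^-8 * (d^3) = -A^-2 - 3*A^-6 - 3*A^-10 - A^-14
Summing the groups: <K> = -A^18 + 3*A^14 - 5*A^10 + 6*A^6 - 6*A^2 + 6*A^-2 - 4*A^-6 + 3*A^-10 - A^-14
Normalise by the writhe: (-A^3)^(-w) = (-A^3)^(2) = A^6, so f(A) = A^6 * <K> = -A^24 + 3*A^20 - 5*A^16 + 6*A^12 - 6*A^8 + 6*A^4 - 4 + 3*A^-4 - A^-8.
Substitute A = t^(-1/4), i.e. A^e → t^(-e/4): V(t) = -t^2 + 3*t - 4 + 6*t^-1 - 6*t^-2 + 6*t^-3 - 5*t^-4 + 3*t^-5 - t^-6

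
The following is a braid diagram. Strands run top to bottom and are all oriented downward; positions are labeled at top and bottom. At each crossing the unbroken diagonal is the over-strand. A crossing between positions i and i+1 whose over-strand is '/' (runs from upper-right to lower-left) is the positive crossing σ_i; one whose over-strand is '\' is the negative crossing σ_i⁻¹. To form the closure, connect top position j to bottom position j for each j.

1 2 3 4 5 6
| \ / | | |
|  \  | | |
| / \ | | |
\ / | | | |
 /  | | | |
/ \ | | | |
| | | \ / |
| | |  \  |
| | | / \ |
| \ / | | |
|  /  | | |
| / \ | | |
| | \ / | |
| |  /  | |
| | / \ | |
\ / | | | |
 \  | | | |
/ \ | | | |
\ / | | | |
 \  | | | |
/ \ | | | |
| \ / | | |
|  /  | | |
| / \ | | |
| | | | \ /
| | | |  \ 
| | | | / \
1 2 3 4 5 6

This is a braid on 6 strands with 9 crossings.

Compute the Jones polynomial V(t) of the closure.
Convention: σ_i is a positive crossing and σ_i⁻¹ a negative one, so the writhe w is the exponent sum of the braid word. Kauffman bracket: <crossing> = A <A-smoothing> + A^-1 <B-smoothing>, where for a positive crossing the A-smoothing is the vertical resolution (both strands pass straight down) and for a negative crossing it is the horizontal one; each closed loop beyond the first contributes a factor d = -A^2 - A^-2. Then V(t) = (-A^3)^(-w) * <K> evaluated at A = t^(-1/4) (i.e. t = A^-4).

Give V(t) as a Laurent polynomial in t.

Reading the diagram top to bottom ('/'-over between positions i,i+1 = s_i, '\'-over = s_i^-1): braid word = s2^-1 s1 s4^-1 s2 s3 s1^-1 s1^-1 s2 s5^-1.
The presented braid s2^-1 s1 s4^-1 s2 s3 s1^-1 s1^-1 s2 s5^-1 on 6 strands reduces by inverse Markov moves (closure unchanged at each step):
  Destabilize: the word has the form β·s5^-1 where s5^-1 occurs only as the final letter (β ∈ B_5); drop it and the last strand → 5 strands.
  Deconjugate: the word is γ·β·γ⁻¹ with γ = s2^-1 s1 (prefix) and γ⁻¹ = s1^-1 s2 (suffix); strip both.
Reduced to β = s4^-1 s2 s3 s1^-1 on 5 strands, 4 crossings.
Compute on β:
Braid: s4^-1 s2 s3 s1^-1 on 5 strands, 4 crossings.
Writhe w = (#positive) - (#negative) = 2 - 2 = 0.
Enumerate smoothing states for the bracket polynomial. There are 2^4 = 16 states.
Each crossing splits two ways (0=vertical, 1=horizontal). The state's weight is A^(#A-smoothings - #B-smoothings) * d^(loops - 1).
  state 0000: A-exp=+0, loops=5, term = A^0 * d^4
  state 0001: A-exp=+2, loops=4, term = A^2 * d^3
  state 0010: A-exp=-2, loops=4, term = A^-2 * d^3
  state 0011: A-exp=+0, loops=3, term = A^0 * d^2
  state 0100: A-exp=-2, loops=4, term = A^-2 * d^3
  state 0101: A-exp=+0, loops=3, term = A^0 * d^2
  state 0110: A-exp=-4, loops=3, term = A^-4 * d^2
  state 0111: A-exp=-2, loops=2, term = A^-2 * d^1
  state 1000: A-exp=+2, loops=4, term = A^2 * d^3
  state 1001: A-exp=+4, loops=3, term = A^4 * d^2
  state 1010: A-exp=+0, loops=3, term = A^0 * d^2
  state 1011: A-exp=+2, loops=2, term = A^2 * d^1
  state 1100: A-exp=+0, loops=3, term = A^0 * d^2
  state 1101: A-exp=+2, loops=2, term = A^2 * d^1
  state 1110: A-exp=-2, loops=2, term = A^-2 * d^1
  state 1111: A-exp=+0, loops=1, term = A^0 * d^0
Collect the terms by A-exponent (count of states per loop number):
Powers of d = -A^2 - A^-2: d^2 = A^4 + 2 + A^-4; d^3 = -A^6 - 3*A^2 - 3*A^-2 - A^-6; d^4 = A^8 + 4*A^4 + 6 + 4*A^-4 + A^-8.
  A^4 * (d^2) = A^8 + 2*A^4 + 1
  A^2 * (2*d + 2*d^3) = -2*A^8 - 8*A^4 - 8 - 2*A^-4
  A^0 * (1 + 4*d^2 + d^4) = A^8 + 8*A^4 + 15 + 8*A^-4 + A^-8
  A^-2 * (2*d + 2*d^3) = -2*A^4 - 8 - 8*A^-4 - 2*A^-8
  A^-4 * (d^2) = 1 + 2*A^-4 + A^-8
Summing the groups: <K> = 1
Normalise by the writhe: (-A^3)^(-w) = (-A^3)^(0) = 1, so f(A) = 1 * <K> = 1.
Substitute A = t^(-1/4), i.e. A^e → t^(-e/4): V(t) = 1

Answer: 1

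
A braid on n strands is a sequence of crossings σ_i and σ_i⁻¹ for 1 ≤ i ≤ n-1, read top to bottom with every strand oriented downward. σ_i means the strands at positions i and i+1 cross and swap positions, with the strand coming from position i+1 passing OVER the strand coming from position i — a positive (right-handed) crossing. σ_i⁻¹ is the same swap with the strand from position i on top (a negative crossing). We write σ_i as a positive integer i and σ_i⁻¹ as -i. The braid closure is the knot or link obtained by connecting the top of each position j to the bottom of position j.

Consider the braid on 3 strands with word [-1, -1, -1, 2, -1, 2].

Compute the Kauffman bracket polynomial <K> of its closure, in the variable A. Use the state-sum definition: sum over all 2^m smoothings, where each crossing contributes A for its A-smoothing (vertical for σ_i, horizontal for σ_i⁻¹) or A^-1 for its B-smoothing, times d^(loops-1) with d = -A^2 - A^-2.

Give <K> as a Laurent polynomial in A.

Braid: s1^-1 s1^-1 s1^-1 s2 s1^-1 s2 on 3 strands, 6 crossings.
Writhe w = (#positive) - (#negative) = 2 - 4 = -2.
Computing the Kauffman bracket via state sum. There are 2^6 = 64 states.
Each crossing splits two ways (0=vertical, 1=horizontal). The state's weight is A^(#A-smoothings - #B-smoothings) * d^(loops - 1).
Tabulate the states by total A-exponent and number of loops L (A-exp: L × count):
  A^6: L=5 ×1
  A^4: L=4 ×6
  A^2: L=3 ×15
  A^0: L=2 ×19, L=4 ×1
  A^-2: L=1 ×11, L=3 ×4
  A^-4: L=2 ×6
  A^-6: L=3 ×1
Each group contributes A^e * Σ count * d^(L-1):
Powers of d = -A^2 - A^-2: d^2 = A^4 + 2 + A^-4; d^3 = -A^6 - 3*A^2 - 3*A^-2 - A^-6; d^4 = A^8 + 4*A^4 + 6 + 4*A^-4 + A^-8.
  A^6 * (d^4) = A^14 + 4*A^10 + 6*A^6 + 4*A^2 + A^-2
  A^4 * (6*d^3) = -6*A^10 - 18*A^6 - 18*A^2 - 6*A^-2
  A^2 * (15*d^2) = 15*A^6 + 30*A^2 + 15*A^-2
  A^0 * (19*d + d^3) = -A^6 - 22*A^2 - 22*A^-2 - A^-6
  A^-2 * (11 + 4*d^2) = 4*A^2 + 19*A^-2 + 4*A^-6
  A^-4 * (6*d) = -6*A^-2 - 6*A^-6
  A^-6 * (d^2) = A^-2 + 2*A^-6 + A^-10
Summing the groups: <K> = A^14 - 2*A^10 + 2*A^6 - 2*A^2 + 2*A^-2 - A^-6 + A^-10

Answer: A^14 - 2*A^10 + 2*A^6 - 2*A^2 + 2*A^-2 - A^-6 + A^-10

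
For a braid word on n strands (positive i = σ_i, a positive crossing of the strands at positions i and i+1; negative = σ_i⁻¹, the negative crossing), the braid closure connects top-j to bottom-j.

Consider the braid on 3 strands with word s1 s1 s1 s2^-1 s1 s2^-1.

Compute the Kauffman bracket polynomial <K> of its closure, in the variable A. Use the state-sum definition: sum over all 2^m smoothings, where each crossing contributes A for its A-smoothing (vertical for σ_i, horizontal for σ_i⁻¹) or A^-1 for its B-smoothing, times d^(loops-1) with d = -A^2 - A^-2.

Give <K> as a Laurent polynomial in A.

Braid: s1 s1 s1 s2^-1 s1 s2^-1 on 3 strands, 6 crossings.
Writhe w = (#positive) - (#negative) = 4 - 2 = 2.
Enumerate smoothing states for the bracket polynomial. There are 2^6 = 64 states.
Smooth each crossing (0=||, 1=⌣⌢); contribution A^(Σ sign_k(1-2s_k)) * d^(L-1).
Tabulate the states by total A-exponent and number of loops L (A-exp: L × count):
  A^6: L=3 ×1
  A^4: L=2 ×6
  A^2: L=1 ×11, L=3 ×4
  A^0: L=2 ×19, L=4 ×1
  A^-2: L=3 ×15
  A^-4: L=4 ×6
  A^-6: L=5 ×1
Each group contributes A^e * Σ count * d^(L-1):
Powers of d = -A^2 - A^-2: d^2 = A^4 + 2 + A^-4; d^3 = -A^6 - 3*A^2 - 3*A^-2 - A^-6; d^4 = A^8 + 4*A^4 + 6 + 4*A^-4 + A^-8.
  A^6 * (d^2) = A^10 + 2*A^6 + A^2
  A^4 * (6*d) = -6*A^6 - 6*A^2
  A^2 * (11 + 4*d^2) = 4*A^6 + 19*A^2 + 4*A^-2
  A^0 * (19*d + d^3) = -A^6 - 22*A^2 - 22*A^-2 - A^-6
  A^-2 * (15*d^2) = 15*A^2 + 30*A^-2 + 15*A^-6
  A^-4 * (6*d^3) = -6*A^2 - 18*A^-2 - 18*A^-6 - 6*A^-10
  A^-6 * (d^4) = A^2 + 4*A^-2 + 6*A^-6 + 4*A^-10 + A^-14
Summing the groups: <K> = A^10 - A^6 + 2*A^2 - 2*A^-2 + 2*A^-6 - 2*A^-10 + A^-14

Answer: A^10 - A^6 + 2*A^2 - 2*A^-2 + 2*A^-6 - 2*A^-10 + A^-14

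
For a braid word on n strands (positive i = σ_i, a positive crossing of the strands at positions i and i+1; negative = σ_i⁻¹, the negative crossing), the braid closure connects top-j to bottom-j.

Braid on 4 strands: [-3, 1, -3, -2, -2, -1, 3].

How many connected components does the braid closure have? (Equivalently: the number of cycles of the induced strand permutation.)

3

Derivation:
Track the strand permutation on 4 strands, starting from identity.
  step 1: s3^-1 swaps positions 3,4 -> [1 2 4 3]
  step 2: s1 swaps positions 1,2 -> [2 1 4 3]
  step 3: s3^-1 swaps positions 3,4 -> [2 1 3 4]
  step 4: s2^-1 swaps positions 2,3 -> [2 3 1 4]
  step 5: s2^-1 swaps positions 2,3 -> [2 1 3 4]
  step 6: s1^-1 swaps positions 1,2 -> [1 2 3 4]
  step 7: s3 swaps positions 3,4 -> [1 2 4 3]
Final permutation (position -> original strand): [1 2 4 3]
Closure components = cycle count of this permutation = 3.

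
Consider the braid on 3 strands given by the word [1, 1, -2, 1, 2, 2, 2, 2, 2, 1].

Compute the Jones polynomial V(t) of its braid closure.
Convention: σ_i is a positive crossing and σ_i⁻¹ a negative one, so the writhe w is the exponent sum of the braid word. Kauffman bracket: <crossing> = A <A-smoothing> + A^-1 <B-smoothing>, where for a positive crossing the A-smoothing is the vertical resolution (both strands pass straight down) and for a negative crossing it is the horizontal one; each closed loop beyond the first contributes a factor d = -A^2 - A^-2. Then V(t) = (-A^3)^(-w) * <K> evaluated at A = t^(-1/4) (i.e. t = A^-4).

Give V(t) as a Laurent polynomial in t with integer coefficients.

Braid: s1 s1 s2^-1 s1 s2 s2 s2 s2 s2 s1 on 3 strands, 10 crossings.
Writhe w = (#positive) - (#negative) = 9 - 1 = 8.
Computing the Kauffman bracket via state sum. There are 2^10 = 1024 states.
Each crossing splits two ways (0=vertical, 1=horizontal). The state's weight is A^(#A-smoothings - #B-smoothings) * d^(loops - 1).
Tabulate the states by total A-exponent and number of loops L (A-exp: L × count):
  A^10: L=2 ×1
  A^8: L=1 ×4, L=3 ×6
  A^6: L=2 ×35, L=4 ×10
  A^4: L=1 ×35, L=3 ×75, L=5 ×10
  A^2: L=2 ×115, L=4 ×90, L=6 ×5
  A^0: L=3 ×185, L=5 ×66, L=7 ×1
  A^-2: L=4 ×180, L=6 ×30
  A^-4: L=5 ×112, L=7 ×8
  A^-6: L=6 ×44, L=8 ×1
  A^-8: L=7 ×10
  A^-10: L=8 ×1
Each group contributes A^e * Σ count * d^(L-1):
Powers of d = -A^2 - A^-2: d^2 = A^4 + 2 + A^-4; d^3 = -A^6 - 3*A^2 - 3*A^-2 - A^-6; d^4 = A^8 + 4*A^4 + 6 + 4*A^-4 + A^-8; d^5 = -A^10 - 5*A^6 - 10*A^2 - 10*A^-2 - 5*A^-6 - A^-10; d^6 = A^12 + 6*A^8 + 15*A^4 + 20 + 15*A^-4 + 6*A^-8 + A^-12; d^7 = -A^14 - 7*A^10 - 21*A^6 - 35*A^2 - 35*A^-2 - 21*A^-6 - 7*A^-10 - A^-14.
  A^10 * (d) = -A^12 - A^8
  A^8 * (4 + 6*d^2) = 6*A^12 + 16*A^8 + 6*A^4
  A^6 * (35*d + 10*d^3) = -10*A^12 - 65*A^8 - 65*A^4 - 10
  A^4 * (35 + 75*d^2 + 10*d^4) = 10*A^12 + 115*A^8 + 245*A^4 + 115 + 10*A^-4
  A^2 * (115*d + 90*d^3 + 5*d^5) = -5*A^12 - 115*A^8 - 435*A^4 - 435 - 115*A^-4 - 5*A^-8
  A^0 * (185*d^2 + 66*d^4 + d^6) = A^12 + 72*A^8 + 464*A^4 + 786 + 464*A^-4 + 72*A^-8 + A^-12
  A^-2 * (180*d^3 + 30*d^5) = -30*A^8 - 330*A^4 - 840 - 840*A^-4 - 330*A^-8 - 30*A^-12
  A^-4 * (112*d^4 + 8*d^6) = 8*A^8 + 160*A^4 + 568 + 832*A^-4 + 568*A^-8 + 160*A^-12 + 8*A^-16
  A^-6 * (44*d^5 + d^7) = -A^8 - 51*A^4 - 241 - 475*A^-4 - 475*A^-8 - 241*A^-12 - 51*A^-16 - A^-20
  A^-8 * (10*d^6) = 10*A^4 + 60 + 150*A^-4 + 200*A^-8 + 150*A^-12 + 60*A^-16 + 10*A^-20
  A^-10 * (d^7) = -A^4 - 7 - 21*A^-4 - 35*A^-8 - 35*A^-12 - 21*A^-16 - 7*A^-20 - A^-24
Summing the groups: <K> = A^12 - A^8 + 3*A^4 - 4 + 5*A^-4 - 5*A^-8 + 5*A^-12 - 4*A^-16 + 2*A^-20 - A^-24
Normalise by the writhe: (-A^3)^(-w) = (-A^3)^(-8) = A^-24, so f(A) = A^-24 * <K> = A^-12 - A^-16 + 3*A^-20 - 4*A^-24 + 5*A^-28 - 5*A^-32 + 5*A^-36 - 4*A^-40 + 2*A^-44 - A^-48.
Substitute A = t^(-1/4), i.e. A^e → t^(-e/4): V(t) = -t^12 + 2*t^11 - 4*t^10 + 5*t^9 - 5*t^8 + 5*t^7 - 4*t^6 + 3*t^5 - t^4 + t^3

Answer: -t^12 + 2*t^11 - 4*t^10 + 5*t^9 - 5*t^8 + 5*t^7 - 4*t^6 + 3*t^5 - t^4 + t^3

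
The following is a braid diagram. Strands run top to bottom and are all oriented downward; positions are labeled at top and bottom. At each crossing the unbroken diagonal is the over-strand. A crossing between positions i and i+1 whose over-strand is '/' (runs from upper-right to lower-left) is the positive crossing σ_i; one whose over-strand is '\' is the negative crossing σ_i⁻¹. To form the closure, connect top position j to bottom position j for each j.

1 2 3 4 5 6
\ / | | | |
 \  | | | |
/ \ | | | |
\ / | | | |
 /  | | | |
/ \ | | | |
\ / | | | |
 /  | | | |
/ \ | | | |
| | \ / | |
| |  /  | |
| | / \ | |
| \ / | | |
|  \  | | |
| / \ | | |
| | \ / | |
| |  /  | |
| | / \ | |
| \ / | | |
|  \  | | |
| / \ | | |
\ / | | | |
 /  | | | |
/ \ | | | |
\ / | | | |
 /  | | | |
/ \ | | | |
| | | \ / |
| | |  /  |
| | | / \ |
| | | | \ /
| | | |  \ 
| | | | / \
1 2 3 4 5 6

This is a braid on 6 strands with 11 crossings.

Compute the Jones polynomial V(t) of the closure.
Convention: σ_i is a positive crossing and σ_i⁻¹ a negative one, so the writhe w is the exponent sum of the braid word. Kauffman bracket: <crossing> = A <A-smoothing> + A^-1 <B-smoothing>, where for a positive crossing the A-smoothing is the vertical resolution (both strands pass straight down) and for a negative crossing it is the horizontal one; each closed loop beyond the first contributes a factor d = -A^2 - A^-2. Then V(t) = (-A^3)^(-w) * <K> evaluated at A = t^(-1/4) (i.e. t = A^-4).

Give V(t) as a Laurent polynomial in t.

-t^6 + 2*t^5 - 2*t^4 + 3*t^3 - 3*t^2 + 2*t - 1 + t^-1

Derivation:
Reading the diagram top to bottom ('/'-over between positions i,i+1 = s_i, '\'-over = s_i^-1): braid word = s1^-1 s1 s1 s3 s2^-1 s3 s2^-1 s1 s1 s4 s5^-1.
The presented braid s1^-1 s1 s1 s3 s2^-1 s3 s2^-1 s1 s1 s4 s5^-1 on 6 strands reduces by inverse Markov moves (closure unchanged at each step):
  Destabilize: the word has the form β·s5^-1 where s5^-1 occurs only as the final letter (β ∈ B_5); drop it and the last strand → 5 strands.
  Destabilize: the word has the form β·s4 where s4 occurs only as the final letter (β ∈ B_4); drop it and the last strand → 4 strands.
  Deconjugate: the word is γ·β·γ⁻¹ with γ = s1^-1 (prefix) and γ⁻¹ = s1 (suffix); strip both.
Reduced to β = s1 s1 s3 s2^-1 s3 s2^-1 s1 on 4 strands, 7 crossings.
Compute on β:
Braid: s1 s1 s3 s2^-1 s3 s2^-1 s1 on 4 strands, 7 crossings.
Writhe w = (#positive) - (#negative) = 5 - 2 = 3.
Enumerate smoothing states for the bracket polynomial. There are 2^7 = 128 states.
For each crossing: s=0 is the vertical smoothing, s=1 horizontal. Crossing k contributes A^(sign_k * (1 - 2*s_k)); loop factor d = -A^2 - A^-2.
Tabulate the states by total A-exponent and number of loops L (A-exp: L × count):
  A^7: L=4 ×1
  A^5: L=3 ×7
  A^3: L=2 ×17, L=4 ×4
  A^1: L=1 ×15, L=3 ×19, L=5 ×1
  A^-1: L=2 ×27, L=4 ×8
  A^-3: L=3 ×20, L=5 ×1
  A^-5: L=4 ×7
  A^-7: L=5 ×1
Each group contributes A^e * Σ count * d^(L-1):
Powers of d = -A^2 - A^-2: d^2 = A^4 + 2 + A^-4; d^3 = -A^6 - 3*A^2 - 3*A^-2 - A^-6; d^4 = A^8 + 4*A^4 + 6 + 4*A^-4 + A^-8.
  A^7 * (d^3) = -A^13 - 3*A^9 - 3*A^5 - A
  A^5 * (7*d^2) = 7*A^9 + 14*A^5 + 7*A
  A^3 * (17*d + 4*d^3) = -4*A^9 - 29*A^5 - 29*A - 4*A^-3
  A^1 * (15 + 19*d^2 + d^4) = A^9 + 23*A^5 + 59*A + 23*A^-3 + A^-7
  A^-1 * (27*d + 8*d^3) = -8*A^5 - 51*A - 51*A^-3 - 8*A^-7
  A^-3 * (20*d^2 + d^4) = A^5 + 24*A + 46*A^-3 + 24*A^-7 + A^-11
  A^-5 * (7*d^3) = -7*A - 21*A^-3 - 21*A^-7 - 7*A^-11
  A^-7 * (d^4) = A + 4*A^-3 + 6*A^-7 + 4*A^-11 + A^-15
Summing the groups: <K> = -A^13 + A^9 - 2*A^5 + 3*A - 3*A^-3 + 2*A^-7 - 2*A^-11 + A^-15
Normalise by the writhe: (-A^3)^(-w) = (-A^3)^(-3) = -A^-9, so f(A) = -A^-9 * <K> = A^4 - 1 + 2*A^-4 - 3*A^-8 + 3*A^-12 - 2*A^-16 + 2*A^-20 - A^-24.
Substitute A = t^(-1/4), i.e. A^e → t^(-e/4): V(t) = -t^6 + 2*t^5 - 2*t^4 + 3*t^3 - 3*t^2 + 2*t - 1 + t^-1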